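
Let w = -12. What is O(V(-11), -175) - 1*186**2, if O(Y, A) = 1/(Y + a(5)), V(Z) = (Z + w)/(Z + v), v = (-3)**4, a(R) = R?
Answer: -11312822/327 ≈ -34596.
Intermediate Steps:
v = 81
V(Z) = (-12 + Z)/(81 + Z) (V(Z) = (Z - 12)/(Z + 81) = (-12 + Z)/(81 + Z))
O(Y, A) = 1/(5 + Y) (O(Y, A) = 1/(Y + 5) = 1/(5 + Y))
O(V(-11), -175) - 1*186**2 = 1/(5 + (-12 - 11)/(81 - 11)) - 1*186**2 = 1/(5 - 23/70) - 1*34596 = 1/(5 + (1/70)*(-23)) - 34596 = 1/(5 - 23/70) - 34596 = 1/(327/70) - 34596 = 70/327 - 34596 = -11312822/327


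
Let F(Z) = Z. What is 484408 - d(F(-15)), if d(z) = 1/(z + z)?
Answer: 14532241/30 ≈ 4.8441e+5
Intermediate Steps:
d(z) = 1/(2*z)
484408 - d(F(-15)) = 484408 - 1/(2*(-15)) = 484408 - (-1)/(2*15) = 484408 - 1*(-1/30) = 484408 + 1/30 = 14532241/30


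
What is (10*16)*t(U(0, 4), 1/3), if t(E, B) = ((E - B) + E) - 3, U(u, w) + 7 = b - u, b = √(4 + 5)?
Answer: -5440/3 ≈ -1813.3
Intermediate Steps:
b = 3 (b = √9 = 3)
U(u, w) = -4 - u (U(u, w) = -7 + (3 - u) = -4 - u)
t(E, B) = -3 - B + 2*E (t(E, B) = (-B + 2*E) - 3 = -3 - B + 2*E)
(10*16)*t(U(0, 4), 1/3) = (10*16)*(-3 - 1/3 + 2*(-4 - 1*0)) = 160*(-3 - 1*⅓ + 2*(-4 + 0)) = 160*(-3 - ⅓ + 2*(-4)) = 160*(-3 - ⅓ - 8) = 160*(-34/3) = -5440/3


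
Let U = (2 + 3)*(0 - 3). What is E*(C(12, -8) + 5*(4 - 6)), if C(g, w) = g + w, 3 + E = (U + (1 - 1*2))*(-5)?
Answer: -462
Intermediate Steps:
U = -15 (U = 5*(-3) = -15)
E = 77 (E = -3 + (-15 + (1 - 1*2))*(-5) = -3 + (-15 + (1 - 2))*(-5) = -3 + (-15 - 1)*(-5) = -3 - 16*(-5) = -3 + 80 = 77)
E*(C(12, -8) + 5*(4 - 6)) = 77*((12 - 8) + 5*(4 - 6)) = 77*(4 + 5*(-2)) = 77*(4 - 10) = 77*(-6) = -462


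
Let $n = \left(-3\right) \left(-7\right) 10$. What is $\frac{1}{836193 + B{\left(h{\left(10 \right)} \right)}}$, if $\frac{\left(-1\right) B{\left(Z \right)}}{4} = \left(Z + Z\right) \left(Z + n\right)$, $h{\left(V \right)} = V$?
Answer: $\frac{1}{818593} \approx 1.2216 \cdot 10^{-6}$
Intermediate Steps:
$n = 210$ ($n = 21 \cdot 10 = 210$)
$B{\left(Z \right)} = - 8 Z \left(210 + Z\right)$ ($B{\left(Z \right)} = - 4 \left(Z + Z\right) \left(Z + 210\right) = - 4 \cdot 2 Z \left(210 + Z\right) = - 8 Z \left(210 + Z\right)$)
$\frac{1}{836193 + B{\left(h{\left(10 \right)} \right)}} = \frac{1}{836193 - 80 \left(210 + 10\right)} = \frac{1}{836193 - 80 \cdot 220} = \frac{1}{836193 - 17600} = \frac{1}{818593}$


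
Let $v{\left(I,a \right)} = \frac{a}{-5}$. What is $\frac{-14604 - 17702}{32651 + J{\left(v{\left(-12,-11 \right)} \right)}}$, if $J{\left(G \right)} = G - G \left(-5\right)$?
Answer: $- \frac{161530}{163321} \approx -0.98903$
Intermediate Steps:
$v{\left(I,a \right)} = - \frac{a}{5}$ ($v{\left(I,a \right)} = a \left(- \frac{1}{5}\right) = - \frac{a}{5}$)
$J{\left(G \right)} = 6 G$ ($J{\left(G \right)} = G - - 5 G = G + 5 G = 6 G$)
$\frac{-14604 - 17702}{32651 + J{\left(v{\left(-12,-11 \right)} \right)}} = \frac{-14604 - 17702}{32651 + 6 \left(\left(- \frac{1}{5}\right) \left(-11\right)\right)} = - \frac{32306}{32651 + 6 \cdot \frac{11}{5}} = - \frac{32306}{32651 + \frac{66}{5}} = - \frac{32306}{\frac{163321}{5}} = \left(-32306\right) \frac{5}{163321} = - \frac{161530}{163321}$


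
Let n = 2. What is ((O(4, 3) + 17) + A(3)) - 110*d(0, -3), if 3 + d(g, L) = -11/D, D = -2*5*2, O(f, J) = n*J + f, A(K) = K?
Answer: 599/2 ≈ 299.50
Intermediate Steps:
O(f, J) = f + 2*J (O(f, J) = 2*J + f = f + 2*J)
D = -20 (D = -10*2 = -20)
d(g, L) = -49/20 (d(g, L) = -3 - 11/(-20) = -3 - 11*(-1/20) = -3 + 11/20 = -49/20)
((O(4, 3) + 17) + A(3)) - 110*d(0, -3) = (((4 + 2*3) + 17) + 3) - 110*(-49/20) = (((4 + 6) + 17) + 3) + 539/2 = ((10 + 17) + 3) + 539/2 = (27 + 3) + 539/2 = 30 + 539/2 = 599/2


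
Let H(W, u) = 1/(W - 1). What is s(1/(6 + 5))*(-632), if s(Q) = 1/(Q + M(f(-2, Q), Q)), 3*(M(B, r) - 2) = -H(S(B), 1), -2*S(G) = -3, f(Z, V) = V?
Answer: -20856/47 ≈ -443.74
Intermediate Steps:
S(G) = 3/2 (S(G) = -1/2*(-3) = 3/2)
H(W, u) = 1/(-1 + W)
M(B, r) = 4/3 (M(B, r) = 2 + (-1/(-1 + 3/2))/3 = 2 + (-1/1/2)/3 = 2 + (-1*2)/3 = 2 + (1/3)*(-2) = 2 - 2/3 = 4/3)
s(Q) = 1/(4/3 + Q) (s(Q) = 1/(Q + 4/3) = 1/(4/3 + Q))
s(1/(6 + 5))*(-632) = (3/(4 + 3/(6 + 5)))*(-632) = (3/(4 + 3/11))*(-632) = (3/(47/11))*(-632) = (3*(11/47))*(-632) = (33/47)*(-632) = -20856/47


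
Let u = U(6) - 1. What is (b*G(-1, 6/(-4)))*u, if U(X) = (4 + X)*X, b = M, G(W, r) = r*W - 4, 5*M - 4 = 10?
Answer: -413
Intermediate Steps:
M = 14/5 (M = ⅘ + (⅕)*10 = ⅘ + 2 = 14/5 ≈ 2.8000)
G(W, r) = -4 + W*r (G(W, r) = W*r - 4 = -4 + W*r)
b = 14/5 ≈ 2.8000
U(X) = X*(4 + X)
u = 59 (u = 6*(4 + 6) - 1 = 6*10 - 1 = 60 - 1 = 59)
(b*G(-1, 6/(-4)))*u = (14*(-4 - 6/(-4))/5)*59 = (14*(-4 - 6*(-1)/4)/5)*59 = (14*(-4 - 1*(-3/2))/5)*59 = (14*(-4 + 3/2)/5)*59 = ((14/5)*(-5/2))*59 = -7*59 = -413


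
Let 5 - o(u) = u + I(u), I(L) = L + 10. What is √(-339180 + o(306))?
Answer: I*√339797 ≈ 582.92*I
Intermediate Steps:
I(L) = 10 + L
o(u) = -5 - 2*u (o(u) = 5 - (u + (10 + u)) = 5 - (10 + 2*u) = 5 + (-10 - 2*u) = -5 - 2*u)
√(-339180 + o(306)) = √(-339180 + (-5 - 2*306)) = √(-339180 + (-5 - 612)) = √(-339180 - 617) = √(-339797) = I*√339797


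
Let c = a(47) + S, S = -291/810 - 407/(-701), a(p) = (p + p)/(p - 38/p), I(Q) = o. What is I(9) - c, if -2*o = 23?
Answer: -2826277009/205452585 ≈ -13.756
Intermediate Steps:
o = -23/2 (o = -½*23 = -23/2 ≈ -11.500)
I(Q) = -23/2
a(p) = 2*p/(p - 38/p) (a(p) = (2*p)/(p - 38/p) = 2*p/(p - 38/p))
S = 41893/189270 (S = -291*1/810 - 407*(-1/701) = -97/270 + 407/701 = 41893/189270 ≈ 0.22134)
c = 927144563/410905170 (c = 2*47²/(-38 + 47²) + 41893/189270 = 2*2209/(-38 + 2209) + 41893/189270 = 2*2209/2171 + 41893/189270 = 2*2209*(1/2171) + 41893/189270 = 4418/2171 + 41893/189270 = 927144563/410905170 ≈ 2.2563)
I(9) - c = -23/2 - 1*927144563/410905170 = -23/2 - 927144563/410905170 = -2826277009/205452585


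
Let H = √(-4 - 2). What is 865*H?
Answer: 865*I*√6 ≈ 2118.8*I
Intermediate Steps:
H = I*√6 (H = √(-6) = I*√6 ≈ 2.4495*I)
865*H = 865*(I*√6) = 865*I*√6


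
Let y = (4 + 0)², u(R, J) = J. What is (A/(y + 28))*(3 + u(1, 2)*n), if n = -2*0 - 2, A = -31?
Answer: 31/44 ≈ 0.70455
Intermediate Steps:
n = -2 (n = 0 - 2 = -2)
y = 16 (y = 4² = 16)
(A/(y + 28))*(3 + u(1, 2)*n) = (-31/(16 + 28))*(3 + 2*(-2)) = (-31/44)*(3 - 4) = ((1/44)*(-31))*(-1) = -31/44*(-1) = 31/44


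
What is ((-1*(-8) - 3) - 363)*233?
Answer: -83414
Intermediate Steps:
((-1*(-8) - 3) - 363)*233 = ((8 - 3) - 363)*233 = (5 - 363)*233 = -358*233 = -83414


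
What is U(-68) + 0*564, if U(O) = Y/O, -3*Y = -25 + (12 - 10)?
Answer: -23/204 ≈ -0.11275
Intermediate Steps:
Y = 23/3 (Y = -(-25 + (12 - 10))/3 = -(-25 + 2)/3 = -1/3*(-23) = 23/3 ≈ 7.6667)
U(O) = 23/(3*O)
U(-68) + 0*564 = (23/3)/(-68) + 0*564 = (23/3)*(-1/68) + 0 = -23/204 + 0 = -23/204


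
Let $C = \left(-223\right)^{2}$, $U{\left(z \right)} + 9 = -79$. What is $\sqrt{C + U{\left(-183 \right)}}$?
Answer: $\sqrt{49641} \approx 222.8$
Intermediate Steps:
$U{\left(z \right)} = -88$ ($U{\left(z \right)} = -9 - 79 = -88$)
$C = 49729$
$\sqrt{C + U{\left(-183 \right)}} = \sqrt{49729 - 88} = \sqrt{49641}$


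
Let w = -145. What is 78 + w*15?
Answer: -2097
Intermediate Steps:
78 + w*15 = 78 - 145*15 = 78 - 2175 = -2097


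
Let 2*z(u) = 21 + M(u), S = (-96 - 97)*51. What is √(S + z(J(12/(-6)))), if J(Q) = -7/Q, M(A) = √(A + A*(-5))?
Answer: √(-39330 + 2*I*√14)/2 ≈ 0.0094335 + 99.159*I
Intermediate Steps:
S = -9843 (S = -193*51 = -9843)
M(A) = 2*√(-A) (M(A) = √(A - 5*A) = √(-4*A) = 2*√(-A))
z(u) = 21/2 + √(-u) (z(u) = (21 + 2*√(-u))/2 = 21/2 + √(-u))
√(S + z(J(12/(-6)))) = √(-9843 + (21/2 + √(-(-7)/(12/(-6))))) = √(-9843 + (21/2 + √(-(-7)/(12*(-⅙))))) = √(-9843 + (21/2 + √(-(-7)/(-2)))) = √(-9843 + (21/2 + √(-(-7)*(-1)/2))) = √(-9843 + (21/2 + √(-1*7/2))) = √(-9843 + (21/2 + √(-7/2))) = √(-9843 + (21/2 + I*√14/2)) = √(-19665/2 + I*√14/2)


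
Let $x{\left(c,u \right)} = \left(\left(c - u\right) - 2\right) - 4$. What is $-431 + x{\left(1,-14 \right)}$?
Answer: $-422$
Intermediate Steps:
$x{\left(c,u \right)} = -6 + c - u$ ($x{\left(c,u \right)} = \left(-2 + c - u\right) - 4 = -6 + c - u$)
$-431 + x{\left(1,-14 \right)} = -431 - -9 = -431 + \left(-6 + 1 + 14\right) = -431 + 9 = -422$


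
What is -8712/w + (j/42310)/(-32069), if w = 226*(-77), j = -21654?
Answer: 268662763377/536629978745 ≈ 0.50065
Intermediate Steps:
w = -17402
-8712/w + (j/42310)/(-32069) = -8712/(-17402) - 21654/42310/(-32069) = -8712*(-1/17402) - 21654*1/42310*(-1/32069) = 396/791 - 10827/21155*(-1/32069) = 396/791 + 10827/678419695 = 268662763377/536629978745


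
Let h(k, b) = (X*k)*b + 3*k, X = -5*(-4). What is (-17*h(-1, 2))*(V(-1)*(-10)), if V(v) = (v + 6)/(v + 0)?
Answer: 36550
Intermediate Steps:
X = 20
V(v) = (6 + v)/v
h(k, b) = 3*k + 20*b*k (h(k, b) = (20*k)*b + 3*k = 20*b*k + 3*k = 3*k + 20*b*k)
(-17*h(-1, 2))*(V(-1)*(-10)) = (-(-17)*(3 + 20*2))*(((6 - 1)/(-1))*(-10)) = (-(-17)*(3 + 40))*(-1*5*(-10)) = (-(-17)*43)*(-5*(-10)) = -17*(-43)*50 = 731*50 = 36550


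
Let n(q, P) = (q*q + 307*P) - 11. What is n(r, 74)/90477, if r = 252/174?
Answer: 2122039/8454573 ≈ 0.25099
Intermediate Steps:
r = 42/29 (r = 252*(1/174) = 42/29 ≈ 1.4483)
n(q, P) = -11 + q² + 307*P (n(q, P) = (q² + 307*P) - 11 = -11 + q² + 307*P)
n(r, 74)/90477 = (-11 + (42/29)² + 307*74)/90477 = (-11 + 1764/841 + 22718)*(1/90477) = (19098351/841)*(1/90477) = 2122039/8454573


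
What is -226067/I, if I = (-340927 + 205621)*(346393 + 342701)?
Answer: 226067/93238552764 ≈ 2.4246e-6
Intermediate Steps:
I = -93238552764 (I = -135306*689094 = -93238552764)
-226067/I = -226067/(-93238552764) = -226067*(-1/93238552764) = 226067/93238552764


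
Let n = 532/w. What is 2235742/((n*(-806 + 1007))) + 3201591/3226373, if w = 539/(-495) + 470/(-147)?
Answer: -33709183278091003/380365275693690 ≈ -88.623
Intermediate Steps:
w = -9451/2205 (w = 539*(-1/495) + 470*(-1/147) = -49/45 - 470/147 = -9451/2205 ≈ -4.2862)
n = -1173060/9451 (n = 532/(-9451/2205) = 532*(-2205/9451) = -1173060/9451 ≈ -124.12)
2235742/((n*(-806 + 1007))) + 3201591/3226373 = 2235742/((-1173060*(-806 + 1007)/9451)) + 3201591/3226373 = 2235742/((-1173060/9451*201)) + 3201591*(1/3226373) = 2235742/(-235785060/9451) + 3201591/3226373 = 2235742*(-9451/235785060) + 3201591/3226373 = -10564998821/117892530 + 3201591/3226373 = -33709183278091003/380365275693690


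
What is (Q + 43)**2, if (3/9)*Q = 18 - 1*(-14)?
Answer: 19321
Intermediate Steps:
Q = 96 (Q = 3*(18 - 1*(-14)) = 3*(18 + 14) = 3*32 = 96)
(Q + 43)**2 = (96 + 43)**2 = 139**2 = 19321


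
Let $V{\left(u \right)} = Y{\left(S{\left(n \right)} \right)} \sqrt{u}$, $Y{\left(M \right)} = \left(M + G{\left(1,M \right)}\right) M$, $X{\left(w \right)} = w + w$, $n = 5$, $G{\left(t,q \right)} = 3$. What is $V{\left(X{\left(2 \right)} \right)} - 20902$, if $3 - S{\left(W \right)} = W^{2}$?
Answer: $-20066$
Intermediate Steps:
$X{\left(w \right)} = 2 w$
$S{\left(W \right)} = 3 - W^{2}$
$Y{\left(M \right)} = M \left(3 + M\right)$ ($Y{\left(M \right)} = \left(M + 3\right) M = \left(3 + M\right) M = M \left(3 + M\right)$)
$V{\left(u \right)} = 418 \sqrt{u}$ ($V{\left(u \right)} = \left(3 - 5^{2}\right) \left(3 + \left(3 - 5^{2}\right)\right) \sqrt{u} = \left(3 - 25\right) \left(3 + \left(3 - 25\right)\right) \sqrt{u} = - 22 \left(3 - 22\right) \sqrt{u} = \left(-22\right) \left(-19\right) \sqrt{u} = 418 \sqrt{u}$)
$V{\left(X{\left(2 \right)} \right)} - 20902 = 418 \sqrt{2 \cdot 2} - 20902 = 418 \sqrt{4} - 20902 = 418 \cdot 2 - 20902 = 836 - 20902 = -20066$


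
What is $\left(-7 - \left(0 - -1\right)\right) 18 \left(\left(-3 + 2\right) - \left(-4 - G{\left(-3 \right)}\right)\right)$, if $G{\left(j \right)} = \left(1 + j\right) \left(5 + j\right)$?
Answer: $144$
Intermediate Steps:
$\left(-7 - \left(0 - -1\right)\right) 18 \left(\left(-3 + 2\right) - \left(-4 - G{\left(-3 \right)}\right)\right) = \left(-7 - \left(0 - -1\right)\right) 18 \left(\left(-3 + 2\right) + \left(\left(6 + \left(5 + \left(-3\right)^{2} + 6 \left(-3\right)\right)\right) - 2\right)\right) = \left(-7 - \left(0 + 1\right)\right) 18 \left(-1 + \left(\left(6 + \left(5 + 9 - 18\right)\right) - 2\right)\right) = \left(-7 - 1\right) 18 \left(-1 + \left(\left(6 - 4\right) - 2\right)\right) = \left(-7 - 1\right) 18 \left(-1 + \left(2 - 2\right)\right) = \left(-8\right) 18 \left(-1 + 0\right) = \left(-144\right) \left(-1\right) = 144$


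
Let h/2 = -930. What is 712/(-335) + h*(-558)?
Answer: 347689088/335 ≈ 1.0379e+6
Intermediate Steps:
h = -1860 (h = 2*(-930) = -1860)
712/(-335) + h*(-558) = 712/(-335) - 1860*(-558) = 712*(-1/335) + 1037880 = -712/335 + 1037880 = 347689088/335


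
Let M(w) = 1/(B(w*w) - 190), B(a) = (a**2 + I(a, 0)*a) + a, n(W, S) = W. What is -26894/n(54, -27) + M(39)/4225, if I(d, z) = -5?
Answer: -131078405391998/263190075525 ≈ -498.04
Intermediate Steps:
B(a) = a**2 - 4*a (B(a) = (a**2 - 5*a) + a = a**2 - 4*a)
M(w) = 1/(-190 + w**2*(-4 + w**2)) (M(w) = 1/((w*w)*(-4 + w*w) - 190) = 1/(w**2*(-4 + w**2) - 190) = 1/(-190 + w**2*(-4 + w**2)))
-26894/n(54, -27) + M(39)/4225 = -26894/54 + 1/(-190 + 39**2*(-4 + 39**2)*4225) = -26894*1/54 + (1/4225)/(-190 + 1521*(-4 + 1521)) = -13447/27 + (1/4225)/(-190 + 1521*1517) = -13447/27 + (1/4225)/(-190 + 2307357) = -13447/27 + (1/4225)/2307167 = -13447/27 + (1/2307167)*(1/4225) = -13447/27 + 1/9747780575 = -131078405391998/263190075525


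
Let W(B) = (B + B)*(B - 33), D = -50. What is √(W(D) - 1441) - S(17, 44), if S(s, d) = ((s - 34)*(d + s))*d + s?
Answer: 45611 + 19*√19 ≈ 45694.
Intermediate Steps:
W(B) = 2*B*(-33 + B) (W(B) = (2*B)*(-33 + B) = 2*B*(-33 + B))
S(s, d) = s + d*(-34 + s)*(d + s) (S(s, d) = ((-34 + s)*(d + s))*d + s = d*(-34 + s)*(d + s) + s = s + d*(-34 + s)*(d + s))
√(W(D) - 1441) - S(17, 44) = √(2*(-50)*(-33 - 50) - 1441) - (17 - 34*44² + 44*17² + 17*44² - 34*44*17) = √(2*(-50)*(-83) - 1441) - (17 - 34*1936 + 44*289 + 17*1936 - 25432) = √(8300 - 1441) - (17 - 65824 + 12716 + 32912 - 25432) = √6859 - 1*(-45611) = 19*√19 + 45611 = 45611 + 19*√19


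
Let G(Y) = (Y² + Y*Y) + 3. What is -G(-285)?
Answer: -162453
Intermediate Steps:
G(Y) = 3 + 2*Y² (G(Y) = (Y² + Y²) + 3 = 2*Y² + 3 = 3 + 2*Y²)
-G(-285) = -(3 + 2*(-285)²) = -(3 + 2*81225) = -(3 + 162450) = -1*162453 = -162453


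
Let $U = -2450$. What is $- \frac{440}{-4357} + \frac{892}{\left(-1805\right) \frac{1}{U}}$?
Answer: $\frac{1904516400}{1572877} \approx 1210.8$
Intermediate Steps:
$- \frac{440}{-4357} + \frac{892}{\left(-1805\right) \frac{1}{U}} = - \frac{440}{-4357} + \frac{892}{\left(-1805\right) \frac{1}{-2450}} = \left(-440\right) \left(- \frac{1}{4357}\right) + \frac{892}{\left(-1805\right) \left(- \frac{1}{2450}\right)} = \frac{440}{4357} + \frac{892}{\frac{361}{490}} = \frac{440}{4357} + 892 \cdot \frac{490}{361} = \frac{440}{4357} + \frac{437080}{361} = \frac{1904516400}{1572877}$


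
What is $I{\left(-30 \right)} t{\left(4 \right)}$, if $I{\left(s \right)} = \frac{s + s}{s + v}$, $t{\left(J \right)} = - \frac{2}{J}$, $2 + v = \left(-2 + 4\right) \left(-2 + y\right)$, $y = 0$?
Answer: $- \frac{5}{6} \approx -0.83333$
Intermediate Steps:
$v = -6$ ($v = -2 + \left(-2 + 4\right) \left(-2 + 0\right) = -2 + 2 \left(-2\right) = -2 - 4 = -6$)
$I{\left(s \right)} = \frac{2 s}{-6 + s}$ ($I{\left(s \right)} = \frac{s + s}{s - 6} = \frac{2 s}{-6 + s}$)
$I{\left(-30 \right)} t{\left(4 \right)} = 2 \left(-30\right) \frac{1}{-6 - 30} \left(- \frac{2}{4}\right) = 2 \left(-30\right) \frac{1}{-36} \left(\left(-2\right) \frac{1}{4}\right) = 2 \left(-30\right) \left(- \frac{1}{36}\right) \left(- \frac{1}{2}\right) = \frac{5}{3} \left(- \frac{1}{2}\right) = - \frac{5}{6}$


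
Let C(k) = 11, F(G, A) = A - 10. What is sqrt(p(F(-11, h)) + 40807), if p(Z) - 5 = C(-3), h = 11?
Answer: sqrt(40823) ≈ 202.05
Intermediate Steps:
F(G, A) = -10 + A
p(Z) = 16 (p(Z) = 5 + 11 = 16)
sqrt(p(F(-11, h)) + 40807) = sqrt(16 + 40807) = sqrt(40823)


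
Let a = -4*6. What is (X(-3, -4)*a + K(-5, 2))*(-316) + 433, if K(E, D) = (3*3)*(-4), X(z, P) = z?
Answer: -10943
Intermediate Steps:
K(E, D) = -36 (K(E, D) = 9*(-4) = -36)
a = -24
(X(-3, -4)*a + K(-5, 2))*(-316) + 433 = (-3*(-24) - 36)*(-316) + 433 = (72 - 36)*(-316) + 433 = 36*(-316) + 433 = -11376 + 433 = -10943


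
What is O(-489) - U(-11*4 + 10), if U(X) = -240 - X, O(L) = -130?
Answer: 76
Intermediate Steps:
O(-489) - U(-11*4 + 10) = -130 - (-240 - (-11*4 + 10)) = -130 - (-240 - (-44 + 10)) = -130 - (-240 - 1*(-34)) = -130 - (-240 + 34) = -130 - 1*(-206) = -130 + 206 = 76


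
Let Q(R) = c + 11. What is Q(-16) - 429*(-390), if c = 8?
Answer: 167329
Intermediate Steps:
Q(R) = 19 (Q(R) = 8 + 11 = 19)
Q(-16) - 429*(-390) = 19 - 429*(-390) = 19 + 167310 = 167329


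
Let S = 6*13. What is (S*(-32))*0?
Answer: 0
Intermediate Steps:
S = 78
(S*(-32))*0 = (78*(-32))*0 = -2496*0 = 0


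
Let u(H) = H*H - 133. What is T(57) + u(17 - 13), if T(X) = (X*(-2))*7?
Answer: -915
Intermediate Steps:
T(X) = -14*X (T(X) = -2*X*7 = -14*X)
u(H) = -133 + H**2 (u(H) = H**2 - 133 = -133 + H**2)
T(57) + u(17 - 13) = -14*57 + (-133 + (17 - 13)**2) = -798 + (-133 + 4**2) = -798 + (-133 + 16) = -798 - 117 = -915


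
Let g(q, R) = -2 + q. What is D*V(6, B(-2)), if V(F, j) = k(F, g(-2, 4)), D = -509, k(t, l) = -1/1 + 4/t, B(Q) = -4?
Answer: 509/3 ≈ 169.67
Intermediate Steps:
k(t, l) = -1 + 4/t (k(t, l) = -1*1 + 4/t = -1 + 4/t)
V(F, j) = (4 - F)/F
D*V(6, B(-2)) = -509*(4 - 1*6)/6 = -509*(4 - 6)/6 = -509*(-2)/6 = -509*(-1/3) = 509/3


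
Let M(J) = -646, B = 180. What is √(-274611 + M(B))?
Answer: I*√275257 ≈ 524.65*I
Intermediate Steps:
√(-274611 + M(B)) = √(-274611 - 646) = √(-275257) = I*√275257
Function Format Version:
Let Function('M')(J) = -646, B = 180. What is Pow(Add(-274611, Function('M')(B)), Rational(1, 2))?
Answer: Mul(I, Pow(275257, Rational(1, 2))) ≈ Mul(524.65, I)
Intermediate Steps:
Pow(Add(-274611, Function('M')(B)), Rational(1, 2)) = Pow(Add(-274611, -646), Rational(1, 2)) = Pow(-275257, Rational(1, 2)) = Mul(I, Pow(275257, Rational(1, 2)))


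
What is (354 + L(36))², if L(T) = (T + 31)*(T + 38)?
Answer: 28217344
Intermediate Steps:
L(T) = (31 + T)*(38 + T)
(354 + L(36))² = (354 + (1178 + 36² + 69*36))² = (354 + (1178 + 1296 + 2484))² = (354 + 4958)² = 5312² = 28217344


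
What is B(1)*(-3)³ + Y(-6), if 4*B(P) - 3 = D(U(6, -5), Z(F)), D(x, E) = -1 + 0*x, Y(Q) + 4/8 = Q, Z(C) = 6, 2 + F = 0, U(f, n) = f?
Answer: -20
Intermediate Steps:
F = -2 (F = -2 + 0 = -2)
Y(Q) = -½ + Q
D(x, E) = -1 (D(x, E) = -1 + 0 = -1)
B(P) = ½ (B(P) = ¾ + (¼)*(-1) = ¾ - ¼ = ½)
B(1)*(-3)³ + Y(-6) = (½)*(-3)³ + (-½ - 6) = (½)*(-27) - 13/2 = -27/2 - 13/2 = -20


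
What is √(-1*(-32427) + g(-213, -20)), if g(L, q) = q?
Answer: √32407 ≈ 180.02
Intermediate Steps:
√(-1*(-32427) + g(-213, -20)) = √(-1*(-32427) - 20) = √(32427 - 20) = √32407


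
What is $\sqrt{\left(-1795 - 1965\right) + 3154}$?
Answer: $i \sqrt{606} \approx 24.617 i$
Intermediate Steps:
$\sqrt{\left(-1795 - 1965\right) + 3154} = \sqrt{-3760 + 3154} = \sqrt{-606} = i \sqrt{606}$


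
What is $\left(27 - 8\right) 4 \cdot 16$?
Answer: $1216$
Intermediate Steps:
$\left(27 - 8\right) 4 \cdot 16 = 19 \cdot 64 = 1216$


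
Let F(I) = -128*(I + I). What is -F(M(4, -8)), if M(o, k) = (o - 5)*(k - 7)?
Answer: 3840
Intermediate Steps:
M(o, k) = (-7 + k)*(-5 + o) (M(o, k) = (-5 + o)*(-7 + k) = (-7 + k)*(-5 + o))
F(I) = -256*I
-F(M(4, -8)) = -(-256)*(35 - 7*4 - 5*(-8) - 8*4) = -(-256)*(35 - 28 + 40 - 32) = -(-256)*15 = -1*(-3840) = 3840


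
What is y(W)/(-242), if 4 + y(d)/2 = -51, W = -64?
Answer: 5/11 ≈ 0.45455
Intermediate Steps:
y(d) = -110 (y(d) = -8 + 2*(-51) = -8 - 102 = -110)
y(W)/(-242) = -110/(-242) = -110*(-1/242) = 5/11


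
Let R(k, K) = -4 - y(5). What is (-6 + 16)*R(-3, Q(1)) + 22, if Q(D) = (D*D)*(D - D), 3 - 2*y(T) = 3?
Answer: -18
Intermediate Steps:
y(T) = 0 (y(T) = 3/2 - 1/2*3 = 3/2 - 3/2 = 0)
Q(D) = 0 (Q(D) = D**2*0 = 0)
R(k, K) = -4 (R(k, K) = -4 - 1*0 = -4 + 0 = -4)
(-6 + 16)*R(-3, Q(1)) + 22 = (-6 + 16)*(-4) + 22 = 10*(-4) + 22 = -40 + 22 = -18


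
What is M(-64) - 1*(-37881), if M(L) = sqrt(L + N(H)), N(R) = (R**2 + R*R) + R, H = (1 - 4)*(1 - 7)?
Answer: 37881 + sqrt(602) ≈ 37906.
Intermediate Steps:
H = 18 (H = -3*(-6) = 18)
N(R) = R + 2*R**2 (N(R) = (R**2 + R**2) + R = 2*R**2 + R = R + 2*R**2)
M(L) = sqrt(666 + L) (M(L) = sqrt(L + 18*(1 + 2*18)) = sqrt(L + 18*(1 + 36)) = sqrt(L + 18*37) = sqrt(L + 666) = sqrt(666 + L))
M(-64) - 1*(-37881) = sqrt(666 - 64) - 1*(-37881) = sqrt(602) + 37881 = 37881 + sqrt(602)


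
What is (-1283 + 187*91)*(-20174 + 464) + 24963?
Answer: -310092177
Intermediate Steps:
(-1283 + 187*91)*(-20174 + 464) + 24963 = (-1283 + 17017)*(-19710) + 24963 = 15734*(-19710) + 24963 = -310117140 + 24963 = -310092177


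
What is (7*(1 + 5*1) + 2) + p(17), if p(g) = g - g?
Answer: 44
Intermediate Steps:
p(g) = 0
(7*(1 + 5*1) + 2) + p(17) = (7*(1 + 5*1) + 2) + 0 = (7*(1 + 5) + 2) + 0 = (7*6 + 2) + 0 = (42 + 2) + 0 = 44 + 0 = 44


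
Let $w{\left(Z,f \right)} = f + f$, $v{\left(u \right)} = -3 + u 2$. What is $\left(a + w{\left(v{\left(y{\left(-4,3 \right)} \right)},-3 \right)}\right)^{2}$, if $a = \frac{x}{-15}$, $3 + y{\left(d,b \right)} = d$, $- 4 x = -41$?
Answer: $\frac{160801}{3600} \approx 44.667$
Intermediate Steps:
$x = \frac{41}{4}$ ($x = \left(- \frac{1}{4}\right) \left(-41\right) = \frac{41}{4} \approx 10.25$)
$y{\left(d,b \right)} = -3 + d$
$v{\left(u \right)} = -3 + 2 u$
$a = - \frac{41}{60}$ ($a = \frac{41}{4 \left(-15\right)} = \frac{41}{4} \left(- \frac{1}{15}\right) = - \frac{41}{60} \approx -0.68333$)
$w{\left(Z,f \right)} = 2 f$
$\left(a + w{\left(v{\left(y{\left(-4,3 \right)} \right)},-3 \right)}\right)^{2} = \left(- \frac{41}{60} + 2 \left(-3\right)\right)^{2} = \left(- \frac{41}{60} - 6\right)^{2} = \left(- \frac{401}{60}\right)^{2} = \frac{160801}{3600}$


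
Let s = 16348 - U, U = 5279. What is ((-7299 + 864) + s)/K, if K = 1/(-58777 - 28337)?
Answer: -403686276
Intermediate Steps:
s = 11069 (s = 16348 - 1*5279 = 16348 - 5279 = 11069)
K = -1/87114 (K = 1/(-87114) = -1/87114 ≈ -1.1479e-5)
((-7299 + 864) + s)/K = ((-7299 + 864) + 11069)/(-1/87114) = (-6435 + 11069)*(-87114) = 4634*(-87114) = -403686276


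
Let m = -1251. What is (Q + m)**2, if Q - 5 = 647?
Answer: 358801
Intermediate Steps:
Q = 652 (Q = 5 + 647 = 652)
(Q + m)**2 = (652 - 1251)**2 = (-599)**2 = 358801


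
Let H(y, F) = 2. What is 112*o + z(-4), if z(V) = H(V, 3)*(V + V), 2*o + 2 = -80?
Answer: -4608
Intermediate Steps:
o = -41 (o = -1 + (1/2)*(-80) = -1 - 40 = -41)
z(V) = 4*V (z(V) = 2*(V + V) = 2*(2*V) = 4*V)
112*o + z(-4) = 112*(-41) + 4*(-4) = -4592 - 16 = -4608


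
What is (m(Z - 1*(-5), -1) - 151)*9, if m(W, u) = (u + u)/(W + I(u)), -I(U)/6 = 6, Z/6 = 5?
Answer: -1341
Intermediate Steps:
Z = 30 (Z = 6*5 = 30)
I(U) = -36 (I(U) = -6*6 = -36)
m(W, u) = 2*u/(-36 + W) (m(W, u) = (u + u)/(W - 36) = (2*u)/(-36 + W) = 2*u/(-36 + W))
(m(Z - 1*(-5), -1) - 151)*9 = (2*(-1)/(-36 + (30 - 1*(-5))) - 151)*9 = (2*(-1)/(-36 + (30 + 5)) - 151)*9 = (2*(-1)/(-36 + 35) - 151)*9 = (2*(-1)/(-1) - 151)*9 = (2*(-1)*(-1) - 151)*9 = (2 - 151)*9 = -149*9 = -1341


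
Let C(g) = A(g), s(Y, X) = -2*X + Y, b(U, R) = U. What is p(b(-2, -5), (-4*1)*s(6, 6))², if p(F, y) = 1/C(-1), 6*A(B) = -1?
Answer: 36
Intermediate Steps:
A(B) = -⅙ (A(B) = (⅙)*(-1) = -⅙)
s(Y, X) = Y - 2*X
C(g) = -⅙
p(F, y) = -6 (p(F, y) = 1/(-⅙) = -6)
p(b(-2, -5), (-4*1)*s(6, 6))² = (-6)² = 36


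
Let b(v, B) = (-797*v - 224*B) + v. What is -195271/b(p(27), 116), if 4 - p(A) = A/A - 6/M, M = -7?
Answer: 1366897/193828 ≈ 7.0521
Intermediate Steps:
p(A) = 15/7 (p(A) = 4 - (A/A - 6/(-7)) = 4 - (1 - 6*(-⅐)) = 4 - (1 + 6/7) = 4 - 1*13/7 = 4 - 13/7 = 15/7)
b(v, B) = -796*v - 224*B
-195271/b(p(27), 116) = -195271/(-796*15/7 - 224*116) = -195271/(-11940/7 - 25984) = -195271/(-193828/7) = -195271*(-7/193828) = 1366897/193828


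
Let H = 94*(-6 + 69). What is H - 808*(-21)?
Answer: 22890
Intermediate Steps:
H = 5922 (H = 94*63 = 5922)
H - 808*(-21) = 5922 - 808*(-21) = 5922 + 16968 = 22890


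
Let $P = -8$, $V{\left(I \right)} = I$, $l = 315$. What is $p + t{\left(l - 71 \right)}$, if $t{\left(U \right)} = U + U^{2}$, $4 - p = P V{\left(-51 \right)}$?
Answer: $59376$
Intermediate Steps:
$p = -404$ ($p = 4 - \left(-8\right) \left(-51\right) = 4 - 408 = -404$)
$p + t{\left(l - 71 \right)} = -404 + \left(315 - 71\right) \left(1 + \left(315 - 71\right)\right) = -404 + 244 \left(1 + 244\right) = -404 + 244 \cdot 245 = -404 + 59780 = 59376$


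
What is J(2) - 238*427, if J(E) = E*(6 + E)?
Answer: -101610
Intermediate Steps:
J(2) - 238*427 = 2*(6 + 2) - 238*427 = 2*8 - 101626 = 16 - 101626 = -101610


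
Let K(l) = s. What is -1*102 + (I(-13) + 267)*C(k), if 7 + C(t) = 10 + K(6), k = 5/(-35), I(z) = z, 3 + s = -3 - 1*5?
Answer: -2134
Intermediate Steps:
s = -11 (s = -3 + (-3 - 1*5) = -3 + (-3 - 5) = -3 - 8 = -11)
k = -⅐ (k = 5*(-1/35) = -⅐ ≈ -0.14286)
K(l) = -11
C(t) = -8 (C(t) = -7 + (10 - 11) = -7 - 1 = -8)
-1*102 + (I(-13) + 267)*C(k) = -1*102 + (-13 + 267)*(-8) = -102 + 254*(-8) = -102 - 2032 = -2134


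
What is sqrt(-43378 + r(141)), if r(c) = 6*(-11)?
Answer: 2*I*sqrt(10861) ≈ 208.43*I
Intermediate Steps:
r(c) = -66
sqrt(-43378 + r(141)) = sqrt(-43378 - 66) = sqrt(-43444) = 2*I*sqrt(10861)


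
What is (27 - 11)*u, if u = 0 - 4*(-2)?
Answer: 128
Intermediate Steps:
u = 8 (u = 0 + 8 = 8)
(27 - 11)*u = (27 - 11)*8 = 16*8 = 128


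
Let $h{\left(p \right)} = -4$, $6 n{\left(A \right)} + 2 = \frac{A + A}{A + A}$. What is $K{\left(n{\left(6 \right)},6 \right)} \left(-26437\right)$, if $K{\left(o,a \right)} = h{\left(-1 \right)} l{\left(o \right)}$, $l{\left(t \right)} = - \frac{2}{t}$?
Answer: $1268976$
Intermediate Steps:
$n{\left(A \right)} = - \frac{1}{6}$ ($n{\left(A \right)} = - \frac{1}{3} + \frac{\left(A + A\right) \frac{1}{A + A}}{6} = - \frac{1}{3} + \frac{2 A \frac{1}{2 A}}{6} = - \frac{1}{3} + \frac{1}{6} \cdot 1 = - \frac{1}{3} + \frac{1}{6} = - \frac{1}{6}$)
$K{\left(o,a \right)} = \frac{8}{o}$ ($K{\left(o,a \right)} = - 4 \left(- \frac{2}{o}\right) = \frac{8}{o}$)
$K{\left(n{\left(6 \right)},6 \right)} \left(-26437\right) = \frac{8}{- \frac{1}{6}} \left(-26437\right) = 8 \left(-6\right) \left(-26437\right) = \left(-48\right) \left(-26437\right) = 1268976$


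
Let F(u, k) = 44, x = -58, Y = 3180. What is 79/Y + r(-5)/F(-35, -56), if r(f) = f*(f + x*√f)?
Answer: 5186/8745 + 145*I*√5/22 ≈ 0.59302 + 14.738*I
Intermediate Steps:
r(f) = f*(f - 58*√f)
79/Y + r(-5)/F(-35, -56) = 79/3180 + ((-5)² - (-290)*I*√5)/44 = 79*(1/3180) + (25 - (-290)*I*√5)*(1/44) = 79/3180 + (25 + 290*I*√5)*(1/44) = 79/3180 + (25/44 + 145*I*√5/22) = 5186/8745 + 145*I*√5/22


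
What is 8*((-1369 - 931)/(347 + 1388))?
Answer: -3680/347 ≈ -10.605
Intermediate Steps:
8*((-1369 - 931)/(347 + 1388)) = 8*(-2300/1735) = 8*(-2300*1/1735) = 8*(-460/347) = -3680/347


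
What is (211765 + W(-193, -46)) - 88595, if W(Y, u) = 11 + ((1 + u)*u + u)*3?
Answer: 129253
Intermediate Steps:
W(Y, u) = 11 + 3*u + 3*u*(1 + u) (W(Y, u) = 11 + (u*(1 + u) + u)*3 = 11 + (u + u*(1 + u))*3 = 11 + (3*u + 3*u*(1 + u)) = 11 + 3*u + 3*u*(1 + u))
(211765 + W(-193, -46)) - 88595 = (211765 + (11 + 3*(-46)² + 6*(-46))) - 88595 = (211765 + (11 + 3*2116 - 276)) - 88595 = (211765 + (11 + 6348 - 276)) - 88595 = (211765 + 6083) - 88595 = 217848 - 88595 = 129253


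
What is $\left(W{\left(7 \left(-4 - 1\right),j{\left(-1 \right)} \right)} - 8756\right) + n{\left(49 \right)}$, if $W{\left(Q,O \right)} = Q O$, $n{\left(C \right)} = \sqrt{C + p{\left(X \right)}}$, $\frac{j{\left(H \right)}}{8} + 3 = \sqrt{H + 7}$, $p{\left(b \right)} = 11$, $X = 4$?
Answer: $-7916 - 280 \sqrt{6} + 2 \sqrt{15} \approx -8594.1$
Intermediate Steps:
$j{\left(H \right)} = -24 + 8 \sqrt{7 + H}$ ($j{\left(H \right)} = -24 + 8 \sqrt{H + 7} = -24 + 8 \sqrt{7 + H}$)
$n{\left(C \right)} = \sqrt{11 + C}$ ($n{\left(C \right)} = \sqrt{C + 11} = \sqrt{11 + C}$)
$W{\left(Q,O \right)} = O Q$
$\left(W{\left(7 \left(-4 - 1\right),j{\left(-1 \right)} \right)} - 8756\right) + n{\left(49 \right)} = \left(\left(-24 + 8 \sqrt{7 - 1}\right) 7 \left(-4 - 1\right) - 8756\right) + \sqrt{11 + 49} = \left(\left(-24 + 8 \sqrt{6}\right) 7 \left(-5\right) - 8756\right) + \sqrt{60} = \left(\left(-24 + 8 \sqrt{6}\right) \left(-35\right) - 8756\right) + 2 \sqrt{15} = \left(\left(840 - 280 \sqrt{6}\right) - 8756\right) + 2 \sqrt{15} = \left(-7916 - 280 \sqrt{6}\right) + 2 \sqrt{15} = -7916 - 280 \sqrt{6} + 2 \sqrt{15}$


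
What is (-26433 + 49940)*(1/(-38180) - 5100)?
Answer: -4577236049507/38180 ≈ -1.1989e+8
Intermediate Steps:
(-26433 + 49940)*(1/(-38180) - 5100) = 23507*(-1/38180 - 5100) = 23507*(-194718001/38180) = -4577236049507/38180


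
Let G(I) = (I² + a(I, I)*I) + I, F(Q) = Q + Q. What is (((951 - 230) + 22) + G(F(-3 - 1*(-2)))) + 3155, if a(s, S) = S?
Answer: 3904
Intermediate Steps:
F(Q) = 2*Q
G(I) = I + 2*I² (G(I) = (I² + I*I) + I = (I² + I²) + I = 2*I² + I = I + 2*I²)
(((951 - 230) + 22) + G(F(-3 - 1*(-2)))) + 3155 = (((951 - 230) + 22) + (2*(-3 - 1*(-2)))*(1 + 2*(2*(-3 - 1*(-2))))) + 3155 = ((721 + 22) + (2*(-3 + 2))*(1 + 2*(2*(-3 + 2)))) + 3155 = (743 + (2*(-1))*(1 + 2*(2*(-1)))) + 3155 = (743 - 2*(1 + 2*(-2))) + 3155 = (743 - 2*(1 - 4)) + 3155 = (743 - 2*(-3)) + 3155 = (743 + 6) + 3155 = 749 + 3155 = 3904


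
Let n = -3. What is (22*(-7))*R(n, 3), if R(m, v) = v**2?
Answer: -1386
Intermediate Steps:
(22*(-7))*R(n, 3) = (22*(-7))*3**2 = -154*9 = -1386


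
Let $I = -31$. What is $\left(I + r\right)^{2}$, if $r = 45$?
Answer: $196$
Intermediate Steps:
$\left(I + r\right)^{2} = \left(-31 + 45\right)^{2} = 14^{2} = 196$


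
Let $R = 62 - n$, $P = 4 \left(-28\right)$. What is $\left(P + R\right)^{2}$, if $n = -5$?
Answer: $2025$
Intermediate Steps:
$P = -112$
$R = 67$ ($R = 62 - -5 = 62 + 5 = 67$)
$\left(P + R\right)^{2} = \left(-112 + 67\right)^{2} = \left(-45\right)^{2} = 2025$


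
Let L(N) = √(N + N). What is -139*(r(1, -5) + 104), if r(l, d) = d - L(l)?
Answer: -13761 + 139*√2 ≈ -13564.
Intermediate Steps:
L(N) = √2*√N (L(N) = √(2*N) = √2*√N)
r(l, d) = d - √2*√l
-139*(r(1, -5) + 104) = -139*((-5 - √2*√1) + 104) = -139*((-5 - 1*√2*1) + 104) = -139*((-5 - √2) + 104) = -139*(99 - √2) = -13761 + 139*√2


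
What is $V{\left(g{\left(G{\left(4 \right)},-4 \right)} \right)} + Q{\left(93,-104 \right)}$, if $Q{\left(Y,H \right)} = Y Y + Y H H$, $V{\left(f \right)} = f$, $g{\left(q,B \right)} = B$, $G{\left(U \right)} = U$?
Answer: $1014533$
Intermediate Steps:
$Q{\left(Y,H \right)} = Y^{2} + Y H^{2}$ ($Q{\left(Y,H \right)} = Y^{2} + H Y H = Y^{2} + Y H^{2}$)
$V{\left(g{\left(G{\left(4 \right)},-4 \right)} \right)} + Q{\left(93,-104 \right)} = -4 + 93 \left(93 + \left(-104\right)^{2}\right) = -4 + 93 \left(93 + 10816\right) = -4 + 93 \cdot 10909 = -4 + 1014537 = 1014533$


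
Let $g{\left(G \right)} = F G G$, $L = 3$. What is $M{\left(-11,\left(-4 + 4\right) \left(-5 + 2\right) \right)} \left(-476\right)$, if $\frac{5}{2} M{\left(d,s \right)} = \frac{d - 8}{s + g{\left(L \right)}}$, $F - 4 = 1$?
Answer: $\frac{18088}{225} \approx 80.391$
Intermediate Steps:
$F = 5$ ($F = 4 + 1 = 5$)
$g{\left(G \right)} = 5 G^{2}$ ($g{\left(G \right)} = 5 G G = 5 G^{2}$)
$M{\left(d,s \right)} = \frac{2 \left(-8 + d\right)}{5 \left(45 + s\right)}$ ($M{\left(d,s \right)} = \frac{2 \frac{d - 8}{s + 5 \cdot 3^{2}}}{5} = \frac{2 \frac{-8 + d}{s + 5 \cdot 9}}{5} = \frac{2 \frac{-8 + d}{s + 45}}{5} = \frac{2 \frac{-8 + d}{45 + s}}{5} = \frac{2 \left(-8 + d\right)}{5 \left(45 + s\right)}$)
$M{\left(-11,\left(-4 + 4\right) \left(-5 + 2\right) \right)} \left(-476\right) = \frac{2 \left(-8 - 11\right)}{5 \left(45 + \left(-4 + 4\right) \left(-5 + 2\right)\right)} \left(-476\right) = \frac{2}{5} \frac{1}{45 + 0 \left(-3\right)} \left(-19\right) \left(-476\right) = \frac{2}{5} \frac{1}{45 + 0} \left(-19\right) \left(-476\right) = \frac{2}{5} \cdot \frac{1}{45} \left(-19\right) \left(-476\right) = \left(- \frac{38}{225}\right) \left(-476\right) = \frac{18088}{225}$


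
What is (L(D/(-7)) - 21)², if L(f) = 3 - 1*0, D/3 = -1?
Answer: 324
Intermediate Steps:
D = -3 (D = 3*(-1) = -3)
L(f) = 3 (L(f) = 3 + 0 = 3)
(L(D/(-7)) - 21)² = (3 - 21)² = (-18)² = 324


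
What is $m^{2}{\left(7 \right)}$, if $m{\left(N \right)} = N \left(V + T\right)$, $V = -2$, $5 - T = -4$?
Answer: $2401$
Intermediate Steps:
$T = 9$ ($T = 5 - -4 = 5 + 4 = 9$)
$m{\left(N \right)} = 7 N$ ($m{\left(N \right)} = N \left(-2 + 9\right) = N 7 = 7 N$)
$m^{2}{\left(7 \right)} = \left(7 \cdot 7\right)^{2} = 49^{2} = 2401$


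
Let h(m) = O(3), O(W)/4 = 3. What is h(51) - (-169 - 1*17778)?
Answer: 17959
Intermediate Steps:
O(W) = 12 (O(W) = 4*3 = 12)
h(m) = 12
h(51) - (-169 - 1*17778) = 12 - (-169 - 1*17778) = 12 - (-169 - 17778) = 12 - 1*(-17947) = 12 + 17947 = 17959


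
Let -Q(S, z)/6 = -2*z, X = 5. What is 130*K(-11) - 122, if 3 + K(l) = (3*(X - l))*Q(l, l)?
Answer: -824192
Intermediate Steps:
Q(S, z) = 12*z (Q(S, z) = -(-12)*z = 12*z)
K(l) = -3 + 12*l*(15 - 3*l) (K(l) = -3 + (3*(5 - l))*(12*l) = -3 + (15 - 3*l)*(12*l) = -3 + 12*l*(15 - 3*l))
130*K(-11) - 122 = 130*(-3 - 36*(-11)² + 180*(-11)) - 122 = 130*(-3 - 36*121 - 1980) - 122 = 130*(-3 - 4356 - 1980) - 122 = 130*(-6339) - 122 = -824070 - 122 = -824192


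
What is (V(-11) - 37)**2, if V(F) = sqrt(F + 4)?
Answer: (37 - I*sqrt(7))**2 ≈ 1362.0 - 195.79*I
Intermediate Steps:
V(F) = sqrt(4 + F)
(V(-11) - 37)**2 = (sqrt(4 - 11) - 37)**2 = (sqrt(-7) - 37)**2 = (I*sqrt(7) - 37)**2 = (-37 + I*sqrt(7))**2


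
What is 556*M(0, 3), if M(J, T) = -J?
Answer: 0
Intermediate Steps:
556*M(0, 3) = 556*(-1*0) = 556*0 = 0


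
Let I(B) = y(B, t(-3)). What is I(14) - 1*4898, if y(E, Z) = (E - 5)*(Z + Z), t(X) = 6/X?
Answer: -4934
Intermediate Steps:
y(E, Z) = 2*Z*(-5 + E) (y(E, Z) = (-5 + E)*(2*Z) = 2*Z*(-5 + E))
I(B) = 20 - 4*B (I(B) = 2*(6/(-3))*(-5 + B) = 2*(6*(-1/3))*(-5 + B) = 2*(-2)*(-5 + B) = 20 - 4*B)
I(14) - 1*4898 = (20 - 4*14) - 1*4898 = (20 - 56) - 4898 = -36 - 4898 = -4934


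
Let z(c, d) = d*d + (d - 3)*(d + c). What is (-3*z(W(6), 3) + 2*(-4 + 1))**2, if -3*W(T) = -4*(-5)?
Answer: 1089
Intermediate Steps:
W(T) = -20/3 (W(T) = -(-1)*4*(-5)/3 = -(-1)*(-20)/3 = -1/3*20 = -20/3)
z(c, d) = d**2 + (-3 + d)*(c + d)
(-3*z(W(6), 3) + 2*(-4 + 1))**2 = (-3*(-3*(-20/3) - 3*3 + 2*3**2 - 20/3*3) + 2*(-4 + 1))**2 = (-3*(20 - 9 + 2*9 - 20) + 2*(-3))**2 = (-3*(20 - 9 + 18 - 20) - 6)**2 = (-3*9 - 6)**2 = (-27 - 6)**2 = (-33)**2 = 1089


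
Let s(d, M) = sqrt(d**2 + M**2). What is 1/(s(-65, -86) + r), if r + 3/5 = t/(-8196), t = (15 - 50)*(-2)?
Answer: 255489810/4878806326139 + 419840100*sqrt(11621)/4878806326139 ≈ 0.0093290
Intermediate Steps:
t = 70 (t = -35*(-2) = 70)
r = -12469/20490 (r = -3/5 + 70/(-8196) = -3/5 + 70*(-1/8196) = -3/5 - 35/4098 = -12469/20490 ≈ -0.60854)
s(d, M) = sqrt(M**2 + d**2)
1/(s(-65, -86) + r) = 1/(sqrt((-86)**2 + (-65)**2) - 12469/20490) = 1/(sqrt(7396 + 4225) - 12469/20490) = 1/(sqrt(11621) - 12469/20490) = 1/(-12469/20490 + sqrt(11621))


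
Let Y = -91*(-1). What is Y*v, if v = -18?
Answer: -1638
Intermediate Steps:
Y = 91
Y*v = 91*(-18) = -1638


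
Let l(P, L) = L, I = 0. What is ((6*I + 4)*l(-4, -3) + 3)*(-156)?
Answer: 1404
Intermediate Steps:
((6*I + 4)*l(-4, -3) + 3)*(-156) = ((6*0 + 4)*(-3) + 3)*(-156) = ((0 + 4)*(-3) + 3)*(-156) = (4*(-3) + 3)*(-156) = (-12 + 3)*(-156) = -9*(-156) = 1404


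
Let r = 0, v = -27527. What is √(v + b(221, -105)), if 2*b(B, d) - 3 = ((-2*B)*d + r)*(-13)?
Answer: I*√1316762/2 ≈ 573.75*I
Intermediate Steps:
b(B, d) = 3/2 + 13*B*d (b(B, d) = 3/2 + (((-2*B)*d + 0)*(-13))/2 = 3/2 + ((-2*B*d + 0)*(-13))/2 = 3/2 + (-2*B*d*(-13))/2 = 3/2 + (26*B*d)/2 = 3/2 + 13*B*d)
√(v + b(221, -105)) = √(-27527 + (3/2 + 13*221*(-105))) = √(-27527 + (3/2 - 301665)) = √(-27527 - 603327/2) = √(-658381/2) = I*√1316762/2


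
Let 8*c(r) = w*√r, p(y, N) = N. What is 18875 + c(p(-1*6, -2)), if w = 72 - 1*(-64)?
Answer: 18875 + 17*I*√2 ≈ 18875.0 + 24.042*I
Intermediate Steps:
w = 136 (w = 72 + 64 = 136)
c(r) = 17*√r (c(r) = (136*√r)/8 = 17*√r)
18875 + c(p(-1*6, -2)) = 18875 + 17*√(-2) = 18875 + 17*(I*√2) = 18875 + 17*I*√2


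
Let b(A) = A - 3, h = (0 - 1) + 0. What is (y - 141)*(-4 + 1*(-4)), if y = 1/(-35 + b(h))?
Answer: 44000/39 ≈ 1128.2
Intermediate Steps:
h = -1 (h = -1 + 0 = -1)
b(A) = -3 + A
y = -1/39 (y = 1/(-35 + (-3 - 1)) = 1/(-35 - 4) = 1/(-39) = -1/39 ≈ -0.025641)
(y - 141)*(-4 + 1*(-4)) = (-1/39 - 141)*(-4 + 1*(-4)) = -5500*(-4 - 4)/39 = -5500/39*(-8) = 44000/39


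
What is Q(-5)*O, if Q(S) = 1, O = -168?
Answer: -168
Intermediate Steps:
Q(-5)*O = 1*(-168) = -168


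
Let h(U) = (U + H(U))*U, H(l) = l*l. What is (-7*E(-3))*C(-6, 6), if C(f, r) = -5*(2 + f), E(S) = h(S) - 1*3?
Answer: 2940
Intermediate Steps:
H(l) = l²
h(U) = U*(U + U²) (h(U) = (U + U²)*U = U*(U + U²))
E(S) = -3 + S²*(1 + S) (E(S) = S²*(1 + S) - 1*3 = S²*(1 + S) - 3 = -3 + S²*(1 + S))
C(f, r) = -10 - 5*f
(-7*E(-3))*C(-6, 6) = (-7*(-3 + (-3)²*(1 - 3)))*(-10 - 5*(-6)) = (-7*(-3 + 9*(-2)))*(-10 + 30) = -7*(-3 - 18)*20 = -7*(-21)*20 = 147*20 = 2940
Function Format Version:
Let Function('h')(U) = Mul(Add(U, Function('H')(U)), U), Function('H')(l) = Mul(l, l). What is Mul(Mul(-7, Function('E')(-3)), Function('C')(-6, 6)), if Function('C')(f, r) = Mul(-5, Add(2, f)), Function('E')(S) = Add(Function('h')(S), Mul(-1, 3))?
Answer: 2940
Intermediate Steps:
Function('H')(l) = Pow(l, 2)
Function('h')(U) = Mul(U, Add(U, Pow(U, 2))) (Function('h')(U) = Mul(Add(U, Pow(U, 2)), U) = Mul(U, Add(U, Pow(U, 2))))
Function('E')(S) = Add(-3, Mul(Pow(S, 2), Add(1, S))) (Function('E')(S) = Add(Mul(Pow(S, 2), Add(1, S)), Mul(-1, 3)) = Add(Mul(Pow(S, 2), Add(1, S)), -3) = Add(-3, Mul(Pow(S, 2), Add(1, S))))
Function('C')(f, r) = Add(-10, Mul(-5, f))
Mul(Mul(-7, Function('E')(-3)), Function('C')(-6, 6)) = Mul(Mul(-7, Add(-3, Mul(Pow(-3, 2), Add(1, -3)))), Add(-10, Mul(-5, -6))) = Mul(Mul(-7, Add(-3, Mul(9, -2))), Add(-10, 30)) = Mul(Mul(-7, Add(-3, -18)), 20) = Mul(Mul(-7, -21), 20) = Mul(147, 20) = 2940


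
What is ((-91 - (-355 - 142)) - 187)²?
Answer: 47961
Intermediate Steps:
((-91 - (-355 - 142)) - 187)² = ((-91 - 1*(-497)) - 187)² = ((-91 + 497) - 187)² = (406 - 187)² = 219² = 47961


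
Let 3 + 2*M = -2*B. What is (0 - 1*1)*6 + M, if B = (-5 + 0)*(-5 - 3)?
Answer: -95/2 ≈ -47.500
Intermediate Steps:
B = 40 (B = -5*(-8) = 40)
M = -83/2 (M = -3/2 + (-2*40)/2 = -3/2 + (½)*(-80) = -3/2 - 40 = -83/2 ≈ -41.500)
(0 - 1*1)*6 + M = (0 - 1*1)*6 - 83/2 = (0 - 1)*6 - 83/2 = -1*6 - 83/2 = -6 - 83/2 = -95/2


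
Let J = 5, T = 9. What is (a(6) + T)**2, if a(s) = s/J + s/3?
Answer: 3721/25 ≈ 148.84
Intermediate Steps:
a(s) = 8*s/15 (a(s) = s/5 + s/3 = 8*s/15)
(a(6) + T)**2 = ((8/15)*6 + 9)**2 = (16/5 + 9)**2 = (61/5)**2 = 3721/25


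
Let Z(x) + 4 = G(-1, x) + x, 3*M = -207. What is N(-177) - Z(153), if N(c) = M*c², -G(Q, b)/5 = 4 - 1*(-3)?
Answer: -2161815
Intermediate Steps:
M = -69 (M = (⅓)*(-207) = -69)
G(Q, b) = -35 (G(Q, b) = -5*(4 - 1*(-3)) = -5*(4 + 3) = -5*7 = -35)
N(c) = -69*c²
Z(x) = -39 + x (Z(x) = -4 + (-35 + x) = -39 + x)
N(-177) - Z(153) = -69*(-177)² - (-39 + 153) = -69*31329 - 1*114 = -2161701 - 114 = -2161815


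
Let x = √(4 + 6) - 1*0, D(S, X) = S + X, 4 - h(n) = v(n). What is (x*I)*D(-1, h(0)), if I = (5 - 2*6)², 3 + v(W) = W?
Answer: 294*√10 ≈ 929.71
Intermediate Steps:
v(W) = -3 + W
h(n) = 7 - n (h(n) = 4 - (-3 + n) = 4 + (3 - n) = 7 - n)
x = √10 (x = √10 + 0 = √10 ≈ 3.1623)
I = 49 (I = (5 - 12)² = (-7)² = 49)
(x*I)*D(-1, h(0)) = (√10*49)*(-1 + (7 - 1*0)) = (49*√10)*(-1 + (7 + 0)) = (49*√10)*(-1 + 7) = (49*√10)*6 = 294*√10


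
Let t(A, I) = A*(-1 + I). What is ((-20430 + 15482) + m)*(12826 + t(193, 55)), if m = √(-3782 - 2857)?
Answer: -115031104 + 23248*I*√6639 ≈ -1.1503e+8 + 1.8942e+6*I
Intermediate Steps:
m = I*√6639 (m = √(-6639) = I*√6639 ≈ 81.48*I)
((-20430 + 15482) + m)*(12826 + t(193, 55)) = ((-20430 + 15482) + I*√6639)*(12826 + 193*(-1 + 55)) = (-4948 + I*√6639)*(12826 + 193*54) = (-4948 + I*√6639)*(12826 + 10422) = (-4948 + I*√6639)*23248 = -115031104 + 23248*I*√6639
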